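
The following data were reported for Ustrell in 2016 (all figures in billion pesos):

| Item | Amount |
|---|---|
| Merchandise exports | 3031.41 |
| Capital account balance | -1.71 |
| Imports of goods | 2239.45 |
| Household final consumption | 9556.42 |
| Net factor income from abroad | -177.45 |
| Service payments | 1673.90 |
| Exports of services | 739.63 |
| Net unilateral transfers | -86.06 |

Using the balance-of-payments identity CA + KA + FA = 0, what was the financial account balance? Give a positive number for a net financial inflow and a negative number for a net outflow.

407.53

Goods balance = 3031.41 - 2239.45 = 791.96
Services balance = 739.63 - 1673.90 = -934.27
Trade balance (goods + services) = 791.96 + (-934.27) = -142.31
Net primary income = -177.45
Net secondary income = -86.06
Current account = -142.31 + (-177.45) + (-86.06) = -405.82
Financial account = -(-405.82 + (-1.71)) = 407.53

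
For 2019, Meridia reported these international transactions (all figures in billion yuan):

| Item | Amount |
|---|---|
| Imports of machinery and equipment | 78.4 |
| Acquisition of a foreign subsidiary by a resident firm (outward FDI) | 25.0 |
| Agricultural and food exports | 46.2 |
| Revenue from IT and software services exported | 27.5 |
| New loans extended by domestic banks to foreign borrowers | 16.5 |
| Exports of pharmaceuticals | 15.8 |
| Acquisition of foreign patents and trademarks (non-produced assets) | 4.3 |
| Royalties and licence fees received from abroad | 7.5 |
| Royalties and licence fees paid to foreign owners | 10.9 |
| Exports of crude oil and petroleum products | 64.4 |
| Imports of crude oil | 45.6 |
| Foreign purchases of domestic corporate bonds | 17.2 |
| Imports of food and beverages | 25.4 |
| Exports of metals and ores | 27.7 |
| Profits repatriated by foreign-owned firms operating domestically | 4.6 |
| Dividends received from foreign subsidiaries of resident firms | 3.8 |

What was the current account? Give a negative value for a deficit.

Goods: 46.2 + 27.7 - 45.6 + 15.8 - 78.4 + 64.4 - 25.4 = 4.7
Services: -10.9 + 7.5 + 27.5 = 24.1
Primary income: 3.8 - 4.6 = -0.8
Current account = 4.7 + 24.1 + (-0.8) = 28.0
(Excluded from the current account — financial account: acquisition of a foreign subsidiary by a resident firm (outward FDI) 25.0, new loans extended by domestic banks to foreign borrowers 16.5, foreign purchases of domestic corporate bonds 17.2; capital account: acquisition of foreign patents and trademarks (non-produced assets) 4.3.)

28.0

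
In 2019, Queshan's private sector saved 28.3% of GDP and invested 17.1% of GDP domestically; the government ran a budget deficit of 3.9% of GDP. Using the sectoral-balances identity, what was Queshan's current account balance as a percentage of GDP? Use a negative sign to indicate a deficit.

7.3

By the sectoral-balances identity, CA = (S_private - I) + (T - G).
Private balance = 28.3 - 17.1 = 11.2
Government balance (T - G) = -3.9
CA = 11.2 + (-3.9) = 7.3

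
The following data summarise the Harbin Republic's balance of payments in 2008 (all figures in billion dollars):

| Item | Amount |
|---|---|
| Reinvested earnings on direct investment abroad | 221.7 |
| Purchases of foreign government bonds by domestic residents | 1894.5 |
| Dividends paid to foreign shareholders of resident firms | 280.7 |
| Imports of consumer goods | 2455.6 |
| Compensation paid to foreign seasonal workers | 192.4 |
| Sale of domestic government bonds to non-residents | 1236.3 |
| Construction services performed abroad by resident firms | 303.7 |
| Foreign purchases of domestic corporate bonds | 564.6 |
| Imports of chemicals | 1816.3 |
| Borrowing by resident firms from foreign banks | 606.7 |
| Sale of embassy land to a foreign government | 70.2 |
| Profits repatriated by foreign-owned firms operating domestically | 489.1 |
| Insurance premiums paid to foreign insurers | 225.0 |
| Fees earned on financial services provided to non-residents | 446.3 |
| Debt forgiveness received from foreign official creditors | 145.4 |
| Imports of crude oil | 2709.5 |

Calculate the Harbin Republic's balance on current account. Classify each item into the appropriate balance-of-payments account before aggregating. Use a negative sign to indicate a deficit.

Goods: -1816.3 - 2709.5 - 2455.6 = -6981.4
Services: -225.0 + 303.7 + 446.3 = 525.0
Primary income: -489.1 + 221.7 - 192.4 - 280.7 = -740.5
Current account = (-6981.4) + 525.0 + (-740.5) = -7196.9
(Excluded from the current account — financial account: purchases of foreign government bonds by domestic residents 1894.5, sale of domestic government bonds to non-residents 1236.3, foreign purchases of domestic corporate bonds 564.6, borrowing by resident firms from foreign banks 606.7; capital account: sale of embassy land to a foreign government 70.2, debt forgiveness received from foreign official creditors 145.4.)

-7196.9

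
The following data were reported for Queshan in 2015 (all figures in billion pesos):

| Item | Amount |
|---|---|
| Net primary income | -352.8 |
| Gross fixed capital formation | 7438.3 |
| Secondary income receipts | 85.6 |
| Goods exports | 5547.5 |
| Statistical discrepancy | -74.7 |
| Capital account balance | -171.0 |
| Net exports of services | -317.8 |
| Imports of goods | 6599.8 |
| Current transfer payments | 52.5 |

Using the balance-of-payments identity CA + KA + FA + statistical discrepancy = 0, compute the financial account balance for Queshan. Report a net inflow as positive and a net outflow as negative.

1935.5

Goods balance = 5547.5 - 6599.8 = -1052.3
Services balance = -317.8
Trade balance (goods + services) = -1052.3 + (-317.8) = -1370.1
Net primary income = -352.8
Net secondary income = 85.6 - 52.5 = 33.1
Current account = -1370.1 + (-352.8) + 33.1 = -1689.8
Financial account = -(-1689.8 + (-171.0) + (-74.7)) = 1935.5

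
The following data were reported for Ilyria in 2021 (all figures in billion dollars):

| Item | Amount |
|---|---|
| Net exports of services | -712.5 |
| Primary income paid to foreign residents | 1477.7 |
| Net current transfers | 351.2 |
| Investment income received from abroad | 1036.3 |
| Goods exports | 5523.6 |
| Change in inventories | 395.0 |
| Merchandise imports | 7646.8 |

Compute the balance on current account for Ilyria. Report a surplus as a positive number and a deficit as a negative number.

Goods balance = 5523.6 - 7646.8 = -2123.2
Services balance = -712.5
Trade balance (goods + services) = -2123.2 + (-712.5) = -2835.7
Net primary income = 1036.3 - 1477.7 = -441.4
Net secondary income = 351.2
Current account = -2835.7 + (-441.4) + 351.2 = -2925.9

-2925.9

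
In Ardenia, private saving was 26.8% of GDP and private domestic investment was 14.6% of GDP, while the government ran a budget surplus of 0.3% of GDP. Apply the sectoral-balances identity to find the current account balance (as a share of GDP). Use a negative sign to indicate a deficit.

By the sectoral-balances identity, CA = (S_private - I) + (T - G).
Private balance = 26.8 - 14.6 = 12.2
Government balance (T - G) = 0.3
CA = 12.2 + 0.3 = 12.5

12.5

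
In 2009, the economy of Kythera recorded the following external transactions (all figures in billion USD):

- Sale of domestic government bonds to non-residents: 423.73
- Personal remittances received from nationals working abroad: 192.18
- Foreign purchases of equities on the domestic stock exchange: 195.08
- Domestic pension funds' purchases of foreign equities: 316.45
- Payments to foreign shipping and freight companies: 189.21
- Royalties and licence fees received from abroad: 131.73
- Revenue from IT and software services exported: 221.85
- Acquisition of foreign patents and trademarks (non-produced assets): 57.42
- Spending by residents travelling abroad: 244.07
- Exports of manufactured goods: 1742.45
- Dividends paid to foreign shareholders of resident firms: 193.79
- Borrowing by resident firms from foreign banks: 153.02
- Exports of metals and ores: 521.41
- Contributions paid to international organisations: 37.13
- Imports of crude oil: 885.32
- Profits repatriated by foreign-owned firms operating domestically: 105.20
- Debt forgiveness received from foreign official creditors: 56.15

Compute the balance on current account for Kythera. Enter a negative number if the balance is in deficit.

1154.90

Goods: 1742.45 + 521.41 - 885.32 = 1378.54
Services: -244.07 + 131.73 + 221.85 - 189.21 = -79.70
Primary income: -193.79 - 105.20 = -298.99
Secondary income: -37.13 + 192.18 = 155.05
Current account = 1378.54 + (-79.70) + (-298.99) + 155.05 = 1154.90
(Excluded from the current account — financial account: sale of domestic government bonds to non-residents 423.73, foreign purchases of equities on the domestic stock exchange 195.08, domestic pension funds' purchases of foreign equities 316.45, borrowing by resident firms from foreign banks 153.02; capital account: acquisition of foreign patents and trademarks (non-produced assets) 57.42, debt forgiveness received from foreign official creditors 56.15.)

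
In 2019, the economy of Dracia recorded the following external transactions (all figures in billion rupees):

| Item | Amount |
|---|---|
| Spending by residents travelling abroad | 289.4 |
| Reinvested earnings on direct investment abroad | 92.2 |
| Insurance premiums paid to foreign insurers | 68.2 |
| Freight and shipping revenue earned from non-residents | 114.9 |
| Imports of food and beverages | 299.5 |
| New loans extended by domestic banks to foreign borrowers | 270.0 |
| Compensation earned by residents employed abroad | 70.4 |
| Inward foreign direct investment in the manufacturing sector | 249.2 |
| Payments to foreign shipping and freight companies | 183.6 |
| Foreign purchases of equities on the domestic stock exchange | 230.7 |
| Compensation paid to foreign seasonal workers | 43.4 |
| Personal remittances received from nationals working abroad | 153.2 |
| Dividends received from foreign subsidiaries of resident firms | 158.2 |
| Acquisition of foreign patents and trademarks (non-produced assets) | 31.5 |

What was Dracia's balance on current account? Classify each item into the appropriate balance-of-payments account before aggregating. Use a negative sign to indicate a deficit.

-295.2

Goods: -299.5
Services: -183.6 - 68.2 + 114.9 - 289.4 = -426.3
Primary income: -43.4 + 92.2 + 70.4 + 158.2 = 277.4
Secondary income: 153.2
Current account = (-299.5) + (-426.3) + 277.4 + 153.2 = -295.2
(Excluded from the current account — financial account: new loans extended by domestic banks to foreign borrowers 270.0, inward foreign direct investment in the manufacturing sector 249.2, foreign purchases of equities on the domestic stock exchange 230.7; capital account: acquisition of foreign patents and trademarks (non-produced assets) 31.5.)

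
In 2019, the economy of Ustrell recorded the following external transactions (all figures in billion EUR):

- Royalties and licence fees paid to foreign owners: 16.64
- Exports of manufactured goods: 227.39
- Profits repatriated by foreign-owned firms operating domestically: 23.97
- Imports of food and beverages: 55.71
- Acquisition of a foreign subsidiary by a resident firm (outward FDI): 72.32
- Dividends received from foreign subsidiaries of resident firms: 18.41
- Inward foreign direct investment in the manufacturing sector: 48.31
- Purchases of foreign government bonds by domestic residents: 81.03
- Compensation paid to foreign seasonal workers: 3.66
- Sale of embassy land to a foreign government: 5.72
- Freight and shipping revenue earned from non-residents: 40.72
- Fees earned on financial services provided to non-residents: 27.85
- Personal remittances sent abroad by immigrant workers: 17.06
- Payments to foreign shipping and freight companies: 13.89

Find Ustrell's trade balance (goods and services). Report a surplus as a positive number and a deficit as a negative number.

209.72

Goods: -55.71 + 227.39 = 171.68
Services: -16.64 + 40.72 + 27.85 - 13.89 = 38.04
Trade balance = 171.68 + 38.04 = 209.72
(Excluded from the trade balance — primary income: profits repatriated by foreign-owned firms operating domestically 23.97, dividends received from foreign subsidiaries of resident firms 18.41, compensation paid to foreign seasonal workers 3.66; financial account: acquisition of a foreign subsidiary by a resident firm (outward FDI) 72.32, inward foreign direct investment in the manufacturing sector 48.31, purchases of foreign government bonds by domestic residents 81.03; capital account: sale of embassy land to a foreign government 5.72; secondary income: personal remittances sent abroad by immigrant workers 17.06.)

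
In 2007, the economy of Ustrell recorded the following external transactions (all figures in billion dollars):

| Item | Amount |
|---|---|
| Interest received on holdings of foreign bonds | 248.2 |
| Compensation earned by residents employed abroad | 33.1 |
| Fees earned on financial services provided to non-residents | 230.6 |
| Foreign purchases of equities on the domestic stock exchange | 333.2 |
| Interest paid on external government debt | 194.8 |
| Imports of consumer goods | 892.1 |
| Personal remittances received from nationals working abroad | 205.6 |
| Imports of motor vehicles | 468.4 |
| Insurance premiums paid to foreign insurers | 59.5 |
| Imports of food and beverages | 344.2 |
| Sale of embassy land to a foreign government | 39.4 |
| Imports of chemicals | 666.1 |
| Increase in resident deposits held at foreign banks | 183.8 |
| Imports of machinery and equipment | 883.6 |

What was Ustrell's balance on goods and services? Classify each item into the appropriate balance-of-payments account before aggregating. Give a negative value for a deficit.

Goods: -892.1 - 883.6 - 344.2 - 468.4 - 666.1 = -3254.4
Services: 230.6 - 59.5 = 171.1
Trade balance = -3254.4 + 171.1 = -3083.3
(Excluded from the trade balance — primary income: interest received on holdings of foreign bonds 248.2, compensation earned by residents employed abroad 33.1, interest paid on external government debt 194.8; financial account: foreign purchases of equities on the domestic stock exchange 333.2, increase in resident deposits held at foreign banks 183.8; secondary income: personal remittances received from nationals working abroad 205.6; capital account: sale of embassy land to a foreign government 39.4.)

-3083.3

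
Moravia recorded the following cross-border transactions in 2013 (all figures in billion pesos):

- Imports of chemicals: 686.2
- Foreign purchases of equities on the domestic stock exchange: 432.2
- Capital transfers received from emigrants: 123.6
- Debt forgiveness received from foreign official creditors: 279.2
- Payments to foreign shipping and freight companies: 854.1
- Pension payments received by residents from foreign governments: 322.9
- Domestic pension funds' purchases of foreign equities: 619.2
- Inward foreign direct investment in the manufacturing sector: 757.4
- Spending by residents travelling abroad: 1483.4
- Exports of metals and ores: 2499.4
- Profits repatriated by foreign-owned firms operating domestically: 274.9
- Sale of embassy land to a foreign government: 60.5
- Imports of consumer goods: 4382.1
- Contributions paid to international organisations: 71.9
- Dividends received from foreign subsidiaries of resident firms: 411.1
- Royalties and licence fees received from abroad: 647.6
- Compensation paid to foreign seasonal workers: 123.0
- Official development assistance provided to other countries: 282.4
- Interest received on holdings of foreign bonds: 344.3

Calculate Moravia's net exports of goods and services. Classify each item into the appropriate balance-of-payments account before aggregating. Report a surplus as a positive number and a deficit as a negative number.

-4258.8

Goods: -4382.1 - 686.2 + 2499.4 = -2568.9
Services: -854.1 - 1483.4 + 647.6 = -1689.9
Trade balance = -2568.9 + (-1689.9) = -4258.8
(Excluded from the trade balance — financial account: foreign purchases of equities on the domestic stock exchange 432.2, domestic pension funds' purchases of foreign equities 619.2, inward foreign direct investment in the manufacturing sector 757.4; capital account: capital transfers received from emigrants 123.6, debt forgiveness received from foreign official creditors 279.2, sale of embassy land to a foreign government 60.5; secondary income: pension payments received by residents from foreign governments 322.9, contributions paid to international organisations 71.9, official development assistance provided to other countries 282.4; primary income: profits repatriated by foreign-owned firms operating domestically 274.9, dividends received from foreign subsidiaries of resident firms 411.1, compensation paid to foreign seasonal workers 123.0, interest received on holdings of foreign bonds 344.3.)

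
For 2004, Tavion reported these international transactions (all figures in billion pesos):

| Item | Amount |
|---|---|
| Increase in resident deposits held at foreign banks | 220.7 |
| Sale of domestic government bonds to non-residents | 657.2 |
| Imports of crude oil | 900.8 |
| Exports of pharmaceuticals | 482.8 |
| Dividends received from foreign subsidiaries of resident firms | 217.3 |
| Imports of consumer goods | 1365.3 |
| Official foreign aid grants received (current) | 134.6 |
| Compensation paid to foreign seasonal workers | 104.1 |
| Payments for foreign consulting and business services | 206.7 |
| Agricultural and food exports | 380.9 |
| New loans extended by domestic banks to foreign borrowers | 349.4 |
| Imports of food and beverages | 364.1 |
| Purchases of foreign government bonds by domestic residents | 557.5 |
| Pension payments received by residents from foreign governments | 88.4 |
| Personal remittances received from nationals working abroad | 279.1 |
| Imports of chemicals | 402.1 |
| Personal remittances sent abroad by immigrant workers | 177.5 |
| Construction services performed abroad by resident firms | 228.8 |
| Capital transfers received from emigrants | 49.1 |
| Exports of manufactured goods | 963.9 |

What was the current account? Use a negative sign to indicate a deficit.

Goods: 380.9 + 963.9 - 900.8 - 364.1 - 402.1 - 1365.3 + 482.8 = -1204.7
Services: 228.8 - 206.7 = 22.1
Primary income: -104.1 + 217.3 = 113.2
Secondary income: -177.5 + 134.6 + 88.4 + 279.1 = 324.6
Current account = (-1204.7) + 22.1 + 113.2 + 324.6 = -744.8
(Excluded from the current account — financial account: increase in resident deposits held at foreign banks 220.7, sale of domestic government bonds to non-residents 657.2, new loans extended by domestic banks to foreign borrowers 349.4, purchases of foreign government bonds by domestic residents 557.5; capital account: capital transfers received from emigrants 49.1.)

-744.8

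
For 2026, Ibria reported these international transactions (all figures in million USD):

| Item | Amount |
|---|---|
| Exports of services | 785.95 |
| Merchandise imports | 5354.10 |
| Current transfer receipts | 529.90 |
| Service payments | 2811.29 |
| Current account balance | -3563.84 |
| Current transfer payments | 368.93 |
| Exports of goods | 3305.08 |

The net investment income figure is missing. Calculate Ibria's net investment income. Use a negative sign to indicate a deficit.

349.55

Current account = goods balance + services balance + net primary income + net secondary income
Sum of the known components = -3913.39
Net investment income = CA - (known components) = -3563.84 - (-3913.39) = 349.55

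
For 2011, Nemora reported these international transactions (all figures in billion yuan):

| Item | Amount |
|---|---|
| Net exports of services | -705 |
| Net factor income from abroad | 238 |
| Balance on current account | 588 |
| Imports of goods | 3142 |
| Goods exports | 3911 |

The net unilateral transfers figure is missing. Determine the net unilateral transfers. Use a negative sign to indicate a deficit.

286

Current account = goods balance + services balance + net primary income + net secondary income
Sum of the known components = 302
Net unilateral transfers = CA - (known components) = 588 - 302 = 286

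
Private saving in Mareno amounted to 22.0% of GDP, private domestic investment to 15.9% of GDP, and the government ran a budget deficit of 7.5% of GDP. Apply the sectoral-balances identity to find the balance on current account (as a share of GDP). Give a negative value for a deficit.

By the sectoral-balances identity, CA = (S_private - I) + (T - G).
Private balance = 22.0 - 15.9 = 6.1
Government balance (T - G) = -7.5
CA = 6.1 + (-7.5) = -1.4

-1.4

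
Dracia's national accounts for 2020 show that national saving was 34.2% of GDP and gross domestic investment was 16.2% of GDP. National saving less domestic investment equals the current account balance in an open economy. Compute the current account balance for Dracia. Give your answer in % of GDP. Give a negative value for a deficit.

18.0

CA = S - I = 34.2 - 16.2 = 18.0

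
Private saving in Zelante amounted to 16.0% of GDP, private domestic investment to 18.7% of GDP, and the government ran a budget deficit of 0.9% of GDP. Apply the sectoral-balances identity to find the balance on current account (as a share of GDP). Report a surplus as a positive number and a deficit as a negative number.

By the sectoral-balances identity, CA = (S_private - I) + (T - G).
Private balance = 16.0 - 18.7 = -2.7
Government balance (T - G) = -0.9
CA = -2.7 + (-0.9) = -3.6

-3.6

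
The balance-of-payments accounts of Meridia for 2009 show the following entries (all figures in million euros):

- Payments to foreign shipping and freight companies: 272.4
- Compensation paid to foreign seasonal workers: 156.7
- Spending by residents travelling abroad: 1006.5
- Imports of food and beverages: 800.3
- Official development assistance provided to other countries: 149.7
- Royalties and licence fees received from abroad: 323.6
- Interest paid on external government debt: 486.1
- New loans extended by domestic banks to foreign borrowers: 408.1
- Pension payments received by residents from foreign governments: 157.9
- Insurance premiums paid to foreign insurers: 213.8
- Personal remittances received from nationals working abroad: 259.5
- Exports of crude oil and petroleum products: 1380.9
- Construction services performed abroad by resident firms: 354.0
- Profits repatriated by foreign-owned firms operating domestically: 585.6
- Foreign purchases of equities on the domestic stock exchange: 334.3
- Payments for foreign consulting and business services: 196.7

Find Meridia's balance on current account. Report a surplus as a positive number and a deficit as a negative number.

-1391.9

Goods: 1380.9 - 800.3 = 580.6
Services: 323.6 + 354.0 - 1006.5 - 196.7 - 272.4 - 213.8 = -1011.8
Primary income: -156.7 - 486.1 - 585.6 = -1228.4
Secondary income: 259.5 - 149.7 + 157.9 = 267.7
Current account = 580.6 + (-1011.8) + (-1228.4) + 267.7 = -1391.9
(Excluded from the current account — financial account: new loans extended by domestic banks to foreign borrowers 408.1, foreign purchases of equities on the domestic stock exchange 334.3.)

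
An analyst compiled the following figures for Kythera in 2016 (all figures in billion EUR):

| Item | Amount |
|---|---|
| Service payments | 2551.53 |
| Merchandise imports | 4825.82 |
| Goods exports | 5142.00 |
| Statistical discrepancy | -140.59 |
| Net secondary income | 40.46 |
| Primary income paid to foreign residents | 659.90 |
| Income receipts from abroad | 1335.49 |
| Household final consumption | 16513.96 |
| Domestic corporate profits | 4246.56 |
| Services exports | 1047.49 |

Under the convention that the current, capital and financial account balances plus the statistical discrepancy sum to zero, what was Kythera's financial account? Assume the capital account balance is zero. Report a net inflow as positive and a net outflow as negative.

Goods balance = 5142.00 - 4825.82 = 316.18
Services balance = 1047.49 - 2551.53 = -1504.04
Trade balance (goods + services) = 316.18 + (-1504.04) = -1187.86
Net primary income = 1335.49 - 659.90 = 675.59
Net secondary income = 40.46
Current account = -1187.86 + 675.59 + 40.46 = -471.81
Financial account = -(-471.81 + (-140.59)) = 612.40

612.40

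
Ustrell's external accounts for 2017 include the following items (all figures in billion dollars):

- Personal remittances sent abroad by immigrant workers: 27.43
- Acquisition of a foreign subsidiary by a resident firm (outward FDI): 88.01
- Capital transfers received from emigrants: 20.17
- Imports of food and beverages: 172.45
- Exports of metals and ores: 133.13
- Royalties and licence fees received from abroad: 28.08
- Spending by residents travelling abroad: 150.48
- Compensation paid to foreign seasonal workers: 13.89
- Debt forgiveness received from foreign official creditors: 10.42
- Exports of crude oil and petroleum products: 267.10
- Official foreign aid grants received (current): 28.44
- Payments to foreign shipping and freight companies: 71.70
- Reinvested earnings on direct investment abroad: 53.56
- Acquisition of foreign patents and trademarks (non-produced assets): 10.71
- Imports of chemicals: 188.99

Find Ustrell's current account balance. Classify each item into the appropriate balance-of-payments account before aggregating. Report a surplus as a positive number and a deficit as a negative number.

Goods: 267.10 + 133.13 - 188.99 - 172.45 = 38.79
Services: -150.48 + 28.08 - 71.70 = -194.10
Primary income: 53.56 - 13.89 = 39.67
Secondary income: -27.43 + 28.44 = 1.01
Current account = 38.79 + (-194.10) + 39.67 + 1.01 = -114.63
(Excluded from the current account — financial account: acquisition of a foreign subsidiary by a resident firm (outward FDI) 88.01; capital account: capital transfers received from emigrants 20.17, debt forgiveness received from foreign official creditors 10.42, acquisition of foreign patents and trademarks (non-produced assets) 10.71.)

-114.63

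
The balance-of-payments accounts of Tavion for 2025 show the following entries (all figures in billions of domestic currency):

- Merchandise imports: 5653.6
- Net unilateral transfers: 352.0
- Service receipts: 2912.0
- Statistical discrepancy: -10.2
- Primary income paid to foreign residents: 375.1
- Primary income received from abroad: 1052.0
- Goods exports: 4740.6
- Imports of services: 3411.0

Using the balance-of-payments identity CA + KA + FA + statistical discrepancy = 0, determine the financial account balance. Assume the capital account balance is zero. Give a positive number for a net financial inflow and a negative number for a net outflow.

393.3

Goods balance = 4740.6 - 5653.6 = -913.0
Services balance = 2912.0 - 3411.0 = -499.0
Trade balance (goods + services) = -913.0 + (-499.0) = -1412.0
Net primary income = 1052.0 - 375.1 = 676.9
Net secondary income = 352.0
Current account = -1412.0 + 676.9 + 352.0 = -383.1
Financial account = -(-383.1 + (-10.2)) = 393.3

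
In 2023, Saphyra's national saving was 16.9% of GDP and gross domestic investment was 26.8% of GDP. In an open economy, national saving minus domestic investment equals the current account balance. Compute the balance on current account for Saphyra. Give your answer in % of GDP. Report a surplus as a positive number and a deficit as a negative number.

-9.9

S - I = CA (net lending to the rest of the world).
CA = S - I = 16.9 - 26.8 = -9.9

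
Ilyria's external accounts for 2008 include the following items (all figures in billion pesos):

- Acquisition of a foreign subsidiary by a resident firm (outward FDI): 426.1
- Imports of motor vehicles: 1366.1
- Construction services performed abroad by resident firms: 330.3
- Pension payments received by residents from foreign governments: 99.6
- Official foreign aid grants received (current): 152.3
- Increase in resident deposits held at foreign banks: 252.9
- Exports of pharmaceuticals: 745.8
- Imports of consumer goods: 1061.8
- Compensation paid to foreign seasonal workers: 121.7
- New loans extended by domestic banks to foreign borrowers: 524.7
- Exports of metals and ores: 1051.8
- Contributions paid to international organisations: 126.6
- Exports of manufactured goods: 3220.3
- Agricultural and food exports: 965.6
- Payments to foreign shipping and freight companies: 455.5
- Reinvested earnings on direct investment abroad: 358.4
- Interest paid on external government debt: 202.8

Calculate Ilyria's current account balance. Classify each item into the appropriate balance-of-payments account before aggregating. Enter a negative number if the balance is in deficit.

3589.6

Goods: 1051.8 + 745.8 - 1061.8 - 1366.1 + 965.6 + 3220.3 = 3555.6
Services: 330.3 - 455.5 = -125.2
Primary income: 358.4 - 121.7 - 202.8 = 33.9
Secondary income: -126.6 + 99.6 + 152.3 = 125.3
Current account = 3555.6 + (-125.2) + 33.9 + 125.3 = 3589.6
(Excluded from the current account — financial account: acquisition of a foreign subsidiary by a resident firm (outward FDI) 426.1, increase in resident deposits held at foreign banks 252.9, new loans extended by domestic banks to foreign borrowers 524.7.)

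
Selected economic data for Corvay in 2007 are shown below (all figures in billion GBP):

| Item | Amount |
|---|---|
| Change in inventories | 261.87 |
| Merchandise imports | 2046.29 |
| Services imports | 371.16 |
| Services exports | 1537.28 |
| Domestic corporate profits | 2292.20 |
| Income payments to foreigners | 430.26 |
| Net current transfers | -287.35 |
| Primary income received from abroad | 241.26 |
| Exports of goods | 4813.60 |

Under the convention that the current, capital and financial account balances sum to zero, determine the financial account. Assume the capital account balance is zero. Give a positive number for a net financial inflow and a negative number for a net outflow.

Goods balance = 4813.60 - 2046.29 = 2767.31
Services balance = 1537.28 - 371.16 = 1166.12
Trade balance (goods + services) = 2767.31 + 1166.12 = 3933.43
Net primary income = 241.26 - 430.26 = -189.00
Net secondary income = -287.35
Current account = 3933.43 + (-189.00) + (-287.35) = 3457.08
Financial account = -(3457.08) = -3457.08

-3457.08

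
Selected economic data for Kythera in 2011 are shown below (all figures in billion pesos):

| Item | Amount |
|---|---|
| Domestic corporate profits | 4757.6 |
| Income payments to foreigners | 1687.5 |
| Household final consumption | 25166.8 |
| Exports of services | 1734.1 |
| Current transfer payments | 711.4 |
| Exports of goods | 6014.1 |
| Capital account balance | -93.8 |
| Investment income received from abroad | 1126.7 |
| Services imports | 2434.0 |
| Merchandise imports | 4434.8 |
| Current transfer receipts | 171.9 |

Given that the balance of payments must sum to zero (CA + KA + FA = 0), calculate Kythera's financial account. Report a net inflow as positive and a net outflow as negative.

314.7

Goods balance = 6014.1 - 4434.8 = 1579.3
Services balance = 1734.1 - 2434.0 = -699.9
Trade balance (goods + services) = 1579.3 + (-699.9) = 879.4
Net primary income = 1126.7 - 1687.5 = -560.8
Net secondary income = 171.9 - 711.4 = -539.5
Current account = 879.4 + (-560.8) + (-539.5) = -220.9
Financial account = -(-220.9 + (-93.8)) = 314.7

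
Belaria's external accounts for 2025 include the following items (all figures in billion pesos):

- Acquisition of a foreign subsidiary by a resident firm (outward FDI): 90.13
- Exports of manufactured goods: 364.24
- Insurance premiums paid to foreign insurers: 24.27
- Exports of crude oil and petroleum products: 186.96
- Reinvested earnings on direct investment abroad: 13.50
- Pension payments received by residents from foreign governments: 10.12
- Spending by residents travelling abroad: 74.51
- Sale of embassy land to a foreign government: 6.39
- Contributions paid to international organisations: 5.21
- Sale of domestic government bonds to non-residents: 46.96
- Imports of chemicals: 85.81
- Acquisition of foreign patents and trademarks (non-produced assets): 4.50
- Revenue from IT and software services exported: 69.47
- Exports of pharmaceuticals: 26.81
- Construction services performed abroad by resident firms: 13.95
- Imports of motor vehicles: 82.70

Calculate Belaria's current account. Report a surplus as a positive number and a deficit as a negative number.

Goods: 186.96 - 85.81 - 82.70 + 26.81 + 364.24 = 409.50
Services: 13.95 - 24.27 + 69.47 - 74.51 = -15.36
Primary income: 13.50
Secondary income: 10.12 - 5.21 = 4.91
Current account = 409.50 + (-15.36) + 13.50 + 4.91 = 412.55
(Excluded from the current account — financial account: acquisition of a foreign subsidiary by a resident firm (outward FDI) 90.13, sale of domestic government bonds to non-residents 46.96; capital account: sale of embassy land to a foreign government 6.39, acquisition of foreign patents and trademarks (non-produced assets) 4.50.)

412.55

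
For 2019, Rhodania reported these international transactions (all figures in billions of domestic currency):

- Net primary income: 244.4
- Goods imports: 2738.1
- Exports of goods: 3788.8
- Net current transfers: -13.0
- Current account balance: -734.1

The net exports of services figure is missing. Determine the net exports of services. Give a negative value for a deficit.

-2016.2

Current account = goods balance + services balance + net primary income + net secondary income
Sum of the known components = 1282.1
Net exports of services = CA - (known components) = -734.1 - 1282.1 = -2016.2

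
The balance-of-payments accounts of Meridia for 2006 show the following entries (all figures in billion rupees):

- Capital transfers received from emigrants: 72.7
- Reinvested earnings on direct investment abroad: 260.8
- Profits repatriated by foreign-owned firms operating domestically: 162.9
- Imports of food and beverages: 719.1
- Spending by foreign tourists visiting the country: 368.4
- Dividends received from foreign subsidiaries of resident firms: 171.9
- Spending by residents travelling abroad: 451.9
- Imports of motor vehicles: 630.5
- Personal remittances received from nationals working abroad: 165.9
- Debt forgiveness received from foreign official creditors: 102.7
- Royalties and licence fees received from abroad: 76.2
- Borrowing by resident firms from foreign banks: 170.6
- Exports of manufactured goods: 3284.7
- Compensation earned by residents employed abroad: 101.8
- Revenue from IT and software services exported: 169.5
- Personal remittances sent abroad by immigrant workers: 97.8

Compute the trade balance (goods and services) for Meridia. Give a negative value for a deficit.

Goods: 3284.7 - 719.1 - 630.5 = 1935.1
Services: 368.4 + 169.5 + 76.2 - 451.9 = 162.2
Trade balance = 1935.1 + 162.2 = 2097.3
(Excluded from the trade balance — capital account: capital transfers received from emigrants 72.7, debt forgiveness received from foreign official creditors 102.7; primary income: reinvested earnings on direct investment abroad 260.8, profits repatriated by foreign-owned firms operating domestically 162.9, dividends received from foreign subsidiaries of resident firms 171.9, compensation earned by residents employed abroad 101.8; secondary income: personal remittances received from nationals working abroad 165.9, personal remittances sent abroad by immigrant workers 97.8; financial account: borrowing by resident firms from foreign banks 170.6.)

2097.3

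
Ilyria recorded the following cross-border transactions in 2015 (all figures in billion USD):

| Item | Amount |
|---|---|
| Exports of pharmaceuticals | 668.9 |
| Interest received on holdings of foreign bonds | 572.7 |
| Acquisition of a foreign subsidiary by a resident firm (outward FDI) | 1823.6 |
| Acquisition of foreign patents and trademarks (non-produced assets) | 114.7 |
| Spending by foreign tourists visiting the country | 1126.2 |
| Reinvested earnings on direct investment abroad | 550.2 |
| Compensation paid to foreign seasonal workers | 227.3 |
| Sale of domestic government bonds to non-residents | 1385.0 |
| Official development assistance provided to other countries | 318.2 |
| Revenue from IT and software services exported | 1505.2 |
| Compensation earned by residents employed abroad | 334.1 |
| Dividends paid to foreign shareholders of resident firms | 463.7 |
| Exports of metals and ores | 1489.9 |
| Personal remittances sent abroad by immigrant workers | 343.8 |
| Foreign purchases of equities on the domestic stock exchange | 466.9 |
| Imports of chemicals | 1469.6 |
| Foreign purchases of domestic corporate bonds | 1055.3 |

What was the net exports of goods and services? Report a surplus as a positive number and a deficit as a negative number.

Goods: 1489.9 - 1469.6 + 668.9 = 689.2
Services: 1505.2 + 1126.2 = 2631.4
Trade balance = 689.2 + 2631.4 = 3320.6
(Excluded from the trade balance — primary income: interest received on holdings of foreign bonds 572.7, reinvested earnings on direct investment abroad 550.2, compensation paid to foreign seasonal workers 227.3, compensation earned by residents employed abroad 334.1, dividends paid to foreign shareholders of resident firms 463.7; financial account: acquisition of a foreign subsidiary by a resident firm (outward FDI) 1823.6, sale of domestic government bonds to non-residents 1385.0, foreign purchases of equities on the domestic stock exchange 466.9, foreign purchases of domestic corporate bonds 1055.3; capital account: acquisition of foreign patents and trademarks (non-produced assets) 114.7; secondary income: official development assistance provided to other countries 318.2, personal remittances sent abroad by immigrant workers 343.8.)

3320.6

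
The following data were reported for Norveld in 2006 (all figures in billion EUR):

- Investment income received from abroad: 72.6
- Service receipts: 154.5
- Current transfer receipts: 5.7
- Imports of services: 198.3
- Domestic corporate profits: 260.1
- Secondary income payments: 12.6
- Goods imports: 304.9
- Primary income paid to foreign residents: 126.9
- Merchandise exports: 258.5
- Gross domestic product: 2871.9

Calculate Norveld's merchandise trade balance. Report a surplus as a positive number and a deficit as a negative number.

-46.4

Goods balance = 258.5 - 304.9 = -46.4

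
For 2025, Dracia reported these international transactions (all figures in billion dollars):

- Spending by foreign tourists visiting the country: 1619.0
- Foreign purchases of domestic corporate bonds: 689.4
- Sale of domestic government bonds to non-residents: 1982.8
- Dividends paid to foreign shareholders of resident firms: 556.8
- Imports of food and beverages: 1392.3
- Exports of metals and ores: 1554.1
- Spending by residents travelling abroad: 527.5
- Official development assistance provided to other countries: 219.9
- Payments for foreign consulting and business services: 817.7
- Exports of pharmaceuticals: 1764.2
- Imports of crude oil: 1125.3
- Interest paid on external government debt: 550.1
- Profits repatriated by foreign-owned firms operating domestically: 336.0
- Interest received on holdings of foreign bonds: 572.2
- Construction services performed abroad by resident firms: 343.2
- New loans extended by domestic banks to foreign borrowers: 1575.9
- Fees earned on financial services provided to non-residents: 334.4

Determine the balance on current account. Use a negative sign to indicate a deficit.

Goods: 1764.2 - 1125.3 + 1554.1 - 1392.3 = 800.7
Services: -527.5 + 343.2 - 817.7 + 1619.0 + 334.4 = 951.4
Primary income: -336.0 - 556.8 + 572.2 - 550.1 = -870.7
Secondary income: -219.9
Current account = 800.7 + 951.4 + (-870.7) + (-219.9) = 661.5
(Excluded from the current account — financial account: foreign purchases of domestic corporate bonds 689.4, sale of domestic government bonds to non-residents 1982.8, new loans extended by domestic banks to foreign borrowers 1575.9.)

661.5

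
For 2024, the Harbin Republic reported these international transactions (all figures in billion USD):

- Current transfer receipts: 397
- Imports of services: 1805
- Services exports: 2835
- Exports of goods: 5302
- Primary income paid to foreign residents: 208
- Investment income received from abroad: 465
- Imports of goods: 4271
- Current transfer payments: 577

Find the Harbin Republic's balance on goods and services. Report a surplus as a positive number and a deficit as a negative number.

Goods balance = 5302 - 4271 = 1031
Services balance = 2835 - 1805 = 1030
Trade balance (goods + services) = 1031 + 1030 = 2061

2061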